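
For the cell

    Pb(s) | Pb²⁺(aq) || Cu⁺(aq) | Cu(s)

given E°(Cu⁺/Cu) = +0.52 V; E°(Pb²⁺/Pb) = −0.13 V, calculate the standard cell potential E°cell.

By convention the left-hand electrode in cell notation is the anode (oxidation) and the right-hand electrode is the cathode (reduction).
E°cell = E°(right) − E°(left) = +0.52 − (−0.13) = +0.65 V.

+0.65 V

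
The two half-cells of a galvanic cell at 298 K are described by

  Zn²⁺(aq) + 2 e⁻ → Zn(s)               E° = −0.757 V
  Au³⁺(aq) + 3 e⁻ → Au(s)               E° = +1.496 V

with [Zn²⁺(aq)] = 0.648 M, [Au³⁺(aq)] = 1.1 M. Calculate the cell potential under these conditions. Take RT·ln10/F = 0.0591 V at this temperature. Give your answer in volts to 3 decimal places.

The Au³⁺/Au couple has the more positive E°, so it is the cathode; Zn²⁺/Zn is the anode.
E°cell = +1.496 − (−0.757) = +2.253 V, with n = 6 electrons transferred.
The balanced reaction is 2 Au³⁺(aq) + 3 Zn(s) → 2 Au(s) + 3 Zn²⁺(aq), so Q = [Zn²⁺(aq)]^3 / [Au³⁺(aq)]^2 = 0.225 and log Q = −0.648.
By the Nernst equation, E = +2.253 − (0.0591/6)·(−0.648) = +2.259 V.

+2.259 V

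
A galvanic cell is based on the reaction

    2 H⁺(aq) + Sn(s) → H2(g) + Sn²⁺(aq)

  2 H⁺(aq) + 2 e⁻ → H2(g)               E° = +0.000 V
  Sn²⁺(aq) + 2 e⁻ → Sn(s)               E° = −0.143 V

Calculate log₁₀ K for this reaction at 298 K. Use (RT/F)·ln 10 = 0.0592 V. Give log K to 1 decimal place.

log K = 4.8

The 2H⁺/H₂ couple is reduced (cathode); E°cell = +0.000 − (−0.143) = +0.143 V with n = 2.
At equilibrium E = 0, so log K = nE°cell / 0.0592 = (2)(+0.143) / 0.0592 = 4.8.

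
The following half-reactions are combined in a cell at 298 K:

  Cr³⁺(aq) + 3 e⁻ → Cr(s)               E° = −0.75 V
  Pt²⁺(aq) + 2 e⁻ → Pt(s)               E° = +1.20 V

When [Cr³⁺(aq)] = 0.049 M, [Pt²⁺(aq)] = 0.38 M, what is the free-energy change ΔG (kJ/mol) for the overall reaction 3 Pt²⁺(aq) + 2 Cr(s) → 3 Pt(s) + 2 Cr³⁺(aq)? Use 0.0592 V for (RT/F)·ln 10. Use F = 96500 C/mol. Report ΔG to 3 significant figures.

−1140 kJ/mol

The standard cell potential is +1.20 − (−0.75) = +1.95 V, with n = 6 electrons in the balanced equation.
The reaction quotient is [Cr³⁺(aq)]^2 / [Pt²⁺(aq)]^3 = 0.0438; by Nernst, E = +1.95 − (0.0592/6)(−1.359) = +1.9634 V.
Finally ΔG = −nFE = −(6)(96500 C/mol)(+1.9634 V) = −1140 kJ/mol.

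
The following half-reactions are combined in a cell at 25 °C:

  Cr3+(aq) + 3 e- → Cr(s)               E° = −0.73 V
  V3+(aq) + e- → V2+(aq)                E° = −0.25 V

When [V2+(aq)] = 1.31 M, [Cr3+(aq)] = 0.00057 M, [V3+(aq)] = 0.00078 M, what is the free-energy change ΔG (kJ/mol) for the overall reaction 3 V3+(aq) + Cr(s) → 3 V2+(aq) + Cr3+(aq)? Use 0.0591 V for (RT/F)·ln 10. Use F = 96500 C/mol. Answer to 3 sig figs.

E°cell = −0.25 − (−0.73) = +0.48 V; the balanced reaction transfers n = 3 electrons.
Q = ([V2+(aq)]^3·[Cr3+(aq)]) / [V3+(aq)]^3 = 2.7×10^6, so log Q = 6.431 and E = +0.48 − (0.0591/3)(6.431) = +0.3533 V.
Finally ΔG = −nFE = −(3)(96500 C/mol)(+0.3533 V) = −102 kJ/mol.

−102 kJ/mol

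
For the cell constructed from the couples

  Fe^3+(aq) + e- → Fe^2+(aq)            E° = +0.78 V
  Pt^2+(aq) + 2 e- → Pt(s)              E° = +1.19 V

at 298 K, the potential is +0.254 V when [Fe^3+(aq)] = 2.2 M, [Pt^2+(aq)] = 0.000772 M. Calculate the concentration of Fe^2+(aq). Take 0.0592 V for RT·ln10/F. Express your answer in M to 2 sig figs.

The Pt²⁺/Pt couple has the larger reduction potential, so it is the cathode: E°cell = +1.19 − (+0.78) = +0.41 V and n = 2.
From the Nernst equation, log Q = n(E° − E)/0.0592 = 2·(+0.41 − (+0.254))/0.0592 = 5.270.
The balanced reaction is Pt^2+(aq) + 2 Fe^2+(aq) → Pt(s) + 2 Fe^3+(aq), so Q = [Fe^3+(aq)]^2 / ([Pt^2+(aq)]·[Fe^2+(aq)]^2).
Substituting the known concentrations and solving, log [Fe^2+(aq)] = −0.736 and [Fe^2+(aq)] = 0.18 M.

0.18 M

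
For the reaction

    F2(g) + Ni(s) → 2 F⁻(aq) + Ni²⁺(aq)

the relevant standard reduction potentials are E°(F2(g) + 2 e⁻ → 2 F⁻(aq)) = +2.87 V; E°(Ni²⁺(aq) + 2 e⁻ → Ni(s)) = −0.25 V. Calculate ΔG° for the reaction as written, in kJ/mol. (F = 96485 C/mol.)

−602 kJ/mol

In the reaction as written F2(g) is reduced, so the F₂/F⁻ couple is the cathode and Ni²⁺/Ni is the anode.
E°cell = +2.87 − (−0.25) = +3.12 V; balancing electrons gives n = 2.
ΔG° = −nFE°cell = −(2)(96485)(+3.12) J/mol = −602 kJ/mol.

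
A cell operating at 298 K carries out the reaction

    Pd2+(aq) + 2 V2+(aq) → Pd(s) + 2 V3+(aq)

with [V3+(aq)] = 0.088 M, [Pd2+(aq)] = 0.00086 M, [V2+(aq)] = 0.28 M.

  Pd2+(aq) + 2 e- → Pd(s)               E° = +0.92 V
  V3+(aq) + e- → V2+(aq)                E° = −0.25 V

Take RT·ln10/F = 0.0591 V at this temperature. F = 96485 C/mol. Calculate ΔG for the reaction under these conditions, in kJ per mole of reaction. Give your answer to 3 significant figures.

With Pd²⁺/Pd reduced at the cathode, E°cell = +0.92 − (−0.25) = +1.17 V and n = 2.
The reaction quotient is [V3+(aq)]^2 / ([Pd2+(aq)]·[V2+(aq)]^2) = 115; by Nernst, E = +1.17 − (0.0591/2)(2.060) = +1.1091 V.
Finally ΔG = −nFE = −(2)(96485 C/mol)(+1.1091 V) = −214 kJ/mol.

−214 kJ/mol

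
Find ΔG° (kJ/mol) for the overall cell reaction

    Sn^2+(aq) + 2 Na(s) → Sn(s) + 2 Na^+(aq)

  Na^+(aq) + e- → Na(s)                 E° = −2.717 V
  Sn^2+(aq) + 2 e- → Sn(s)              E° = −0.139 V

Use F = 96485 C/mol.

−497 kJ/mol

In the reaction as written Sn^2+(aq) is reduced, so the Sn²⁺/Sn couple is the cathode and Na⁺/Na is the anode.
E°cell = −0.139 − (−2.717) = +2.578 V; balancing electrons gives n = 2.
ΔG° = −nFE°cell = −(2)(96485)(+2.578) J/mol = −497 kJ/mol.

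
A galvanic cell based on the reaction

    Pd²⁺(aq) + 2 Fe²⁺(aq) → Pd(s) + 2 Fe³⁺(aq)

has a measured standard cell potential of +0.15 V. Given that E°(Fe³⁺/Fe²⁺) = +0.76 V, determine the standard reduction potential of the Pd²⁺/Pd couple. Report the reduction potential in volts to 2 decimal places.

In the reaction as written the Pd²⁺/Pd couple is reduced (cathode) and Fe³⁺/Fe²⁺ is oxidized (anode), so E°cell = E°(Pd²⁺/Pd) − E°(Fe³⁺/Fe²⁺).
E°(Pd²⁺/Pd) = E°cell + E°(anode) = +0.15 + (+0.76) = +0.91 V.

+0.91 V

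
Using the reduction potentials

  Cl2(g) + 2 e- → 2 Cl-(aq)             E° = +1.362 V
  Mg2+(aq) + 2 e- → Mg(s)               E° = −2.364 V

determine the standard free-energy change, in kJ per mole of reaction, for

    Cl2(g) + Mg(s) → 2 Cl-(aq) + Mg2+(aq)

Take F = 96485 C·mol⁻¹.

−719 kJ/mol

In the reaction as written Cl2(g) is reduced, so the Cl₂/Cl⁻ couple is the cathode and Mg²⁺/Mg is the anode.
E°cell = +1.362 − (−2.364) = +3.726 V; balancing electrons gives n = 2.
ΔG° = −nFE°cell = −(2)(96485)(+3.726) J/mol = −719 kJ/mol.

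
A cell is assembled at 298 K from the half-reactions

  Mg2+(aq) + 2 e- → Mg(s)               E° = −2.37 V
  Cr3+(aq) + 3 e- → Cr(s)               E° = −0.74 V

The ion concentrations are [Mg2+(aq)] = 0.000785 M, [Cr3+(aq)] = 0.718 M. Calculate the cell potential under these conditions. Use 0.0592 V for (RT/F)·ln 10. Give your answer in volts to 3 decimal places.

+1.719 V

The Cr³⁺/Cr couple has the more positive E°, so it is the cathode; Mg²⁺/Mg is the anode.
The standard potential is −0.74 − (−2.37) = +1.63 V and the balanced reaction transfers n = 6 electrons.
Balancing gives 2 Cr3+(aq) + 3 Mg(s) → 2 Cr(s) + 3 Mg2+(aq); hence Q = [Mg2+(aq)]^3 / [Cr3+(aq)]^2 = 9.38×10^−10 (log Q = −9.028).
Applying E = E° − (RT ln10/nF)·log Q gives +1.63 − (0.0592/6)(−9.028) = +1.719 V.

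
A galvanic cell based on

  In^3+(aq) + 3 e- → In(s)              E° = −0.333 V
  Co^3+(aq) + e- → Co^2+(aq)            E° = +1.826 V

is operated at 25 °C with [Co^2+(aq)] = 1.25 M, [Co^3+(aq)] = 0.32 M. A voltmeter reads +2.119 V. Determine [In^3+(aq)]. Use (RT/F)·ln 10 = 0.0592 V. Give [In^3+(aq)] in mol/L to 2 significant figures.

Co³⁺/Co²⁺ is the cathode (higher E°); E°cell = +1.826 − (−0.333) = +2.159 V with n = 3.
Since E = E° − (0.0592/n)·log Q, log Q = n(E° − E)/0.0592 = 2.027.
For 3 Co^3+(aq) + In(s) → 3 Co^2+(aq) + In^3+(aq), the reaction quotient is Q = ([Co^2+(aq)]^3·[In^3+(aq)]) / [Co^3+(aq)]^3.
Substituting the known concentrations and solving, log [In^3+(aq)] = 0.252 and [In^3+(aq)] = 1.8 M.

1.8 M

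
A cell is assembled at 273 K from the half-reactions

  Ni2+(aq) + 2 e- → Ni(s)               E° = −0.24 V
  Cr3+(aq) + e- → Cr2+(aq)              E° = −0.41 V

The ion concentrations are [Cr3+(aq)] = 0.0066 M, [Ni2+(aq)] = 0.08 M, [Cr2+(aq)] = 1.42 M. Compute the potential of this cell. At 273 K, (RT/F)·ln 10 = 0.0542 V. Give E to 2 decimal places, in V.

Since E°(Ni²⁺/Ni) > E°(Cr³⁺/Cr²⁺), Ni²⁺/Ni serves as the cathode.
E°cell = −0.24 − (−0.41) = +0.17 V, with n = 2 electrons transferred.
For the overall reaction Ni2+(aq) + 2 Cr2+(aq) → Ni(s) + 2 Cr3+(aq), Q = [Cr3+(aq)]^2 / ([Ni2+(aq)]·[Cr2+(aq)]^2) = 0.00027, giving log Q = −3.569.
Applying E = E° − (RT ln10/nF)·log Q gives +0.17 − (0.0542/2)(−3.569) = +0.27 V.

+0.27 V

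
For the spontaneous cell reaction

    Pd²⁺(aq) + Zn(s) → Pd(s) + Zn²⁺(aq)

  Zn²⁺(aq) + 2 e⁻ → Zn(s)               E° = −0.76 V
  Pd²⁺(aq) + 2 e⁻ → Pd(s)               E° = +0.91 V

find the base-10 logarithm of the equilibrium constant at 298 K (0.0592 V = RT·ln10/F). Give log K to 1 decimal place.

log K = 56.4

The Pd²⁺/Pd couple is reduced (cathode); E°cell = +0.91 − (−0.76) = +1.67 V with n = 2.
At equilibrium E = 0, so log K = nE°cell / 0.0592 = (2)(+1.67) / 0.0592 = 56.4.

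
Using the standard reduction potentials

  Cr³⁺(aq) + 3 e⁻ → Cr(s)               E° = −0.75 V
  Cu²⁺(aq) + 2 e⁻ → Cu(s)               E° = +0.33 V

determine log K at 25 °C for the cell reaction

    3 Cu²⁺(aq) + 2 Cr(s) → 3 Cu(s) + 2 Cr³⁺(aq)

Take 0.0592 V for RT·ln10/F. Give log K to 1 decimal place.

The Cu²⁺/Cu couple is reduced (cathode); E°cell = +0.33 − (−0.75) = +1.08 V with n = 6.
At equilibrium E = 0, so log K = nE°cell / 0.0592 = (6)(+1.08) / 0.0592 = 109.5.

log K = 109.5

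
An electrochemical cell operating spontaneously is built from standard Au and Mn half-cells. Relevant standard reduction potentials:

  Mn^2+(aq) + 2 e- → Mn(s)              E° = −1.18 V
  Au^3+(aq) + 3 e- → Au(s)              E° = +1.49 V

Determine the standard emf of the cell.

Of the two couples in this cell, the one with the more positive reduction potential is reduced at the cathode: here that is Au³⁺/Au (+1.49 V); Mn²⁺/Mn (−1.18 V) is the anode.
E°cell = E°(cathode) − E°(anode) = +1.49 − (−1.18) = +2.67 V.

+2.67 V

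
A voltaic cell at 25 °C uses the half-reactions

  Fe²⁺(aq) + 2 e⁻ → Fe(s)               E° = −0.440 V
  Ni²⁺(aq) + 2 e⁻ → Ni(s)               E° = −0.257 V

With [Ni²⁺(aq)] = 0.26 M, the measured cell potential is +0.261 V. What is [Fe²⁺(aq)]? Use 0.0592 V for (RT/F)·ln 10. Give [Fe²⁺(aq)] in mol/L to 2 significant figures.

0.00060 M

The Ni²⁺/Ni couple has the larger reduction potential, so it is the cathode: E°cell = −0.257 − (−0.440) = +0.183 V and n = 2.
From the Nernst equation, log Q = n(E° − E)/0.0592 = 2·(+0.183 − (+0.261))/0.0592 = −2.635.
The balanced reaction is Ni²⁺(aq) + Fe(s) → Ni(s) + Fe²⁺(aq), so Q = [Fe²⁺(aq)] / [Ni²⁺(aq)].
Substituting the known concentrations and solving, log [Fe²⁺(aq)] = −3.220 and [Fe²⁺(aq)] = 0.00060 M.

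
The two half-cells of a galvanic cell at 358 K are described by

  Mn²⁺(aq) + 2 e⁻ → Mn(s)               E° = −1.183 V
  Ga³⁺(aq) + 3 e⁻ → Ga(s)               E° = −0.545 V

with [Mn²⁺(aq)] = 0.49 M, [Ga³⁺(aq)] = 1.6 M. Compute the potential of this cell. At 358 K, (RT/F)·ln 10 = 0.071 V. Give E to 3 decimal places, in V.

Ga³⁺/Ga is reduced (cathode, E° = −0.545 V) and Mn²⁺/Mn is oxidized (anode).
E°cell = −0.545 − (−1.183) = +0.638 V, with n = 6 electrons transferred.
Balancing gives 2 Ga³⁺(aq) + 3 Mn(s) → 2 Ga(s) + 3 Mn²⁺(aq); hence Q = [Mn²⁺(aq)]^3 / [Ga³⁺(aq)]^2 = 0.046 (log Q = −1.338).
By the Nernst equation, E = +0.638 − (0.071/6)·(−1.338) = +0.654 V.

+0.654 V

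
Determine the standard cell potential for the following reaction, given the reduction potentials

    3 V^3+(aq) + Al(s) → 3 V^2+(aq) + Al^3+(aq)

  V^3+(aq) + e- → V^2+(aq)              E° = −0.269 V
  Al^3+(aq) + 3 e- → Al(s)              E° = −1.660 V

+1.391 V

In the reaction as written, V^3+(aq) is reduced (cathode) and Al^3+(aq) is produced by oxidation at the anode.
E°cell = E°(cathode) − E°(anode) = −0.269 − (−1.660) = +1.391 V.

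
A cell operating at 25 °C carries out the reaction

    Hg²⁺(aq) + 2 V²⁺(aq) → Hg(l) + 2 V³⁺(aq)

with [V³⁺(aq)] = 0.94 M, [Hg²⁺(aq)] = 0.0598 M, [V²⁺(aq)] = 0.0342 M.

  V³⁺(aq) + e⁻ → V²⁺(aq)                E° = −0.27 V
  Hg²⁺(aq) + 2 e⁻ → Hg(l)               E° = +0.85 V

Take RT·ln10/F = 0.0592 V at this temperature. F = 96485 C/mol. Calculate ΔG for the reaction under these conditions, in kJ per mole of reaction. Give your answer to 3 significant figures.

E°cell = +0.85 − (−0.27) = +1.12 V; the balanced reaction transfers n = 2 electrons.
The reaction quotient is [V³⁺(aq)]^2 / ([Hg²⁺(aq)]·[V²⁺(aq)]^2) = 1.26×10^4; by Nernst, E = +1.12 − (0.0592/2)(4.102) = +0.9986 V.
Then ΔG = −nFE = −2 × 96485 × +0.9986 J/mol = −193 kJ/mol.

−193 kJ/mol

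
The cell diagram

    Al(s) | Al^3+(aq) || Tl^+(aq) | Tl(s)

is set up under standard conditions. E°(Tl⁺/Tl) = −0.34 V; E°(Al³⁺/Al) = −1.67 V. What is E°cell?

By convention the left-hand electrode in cell notation is the anode (oxidation) and the right-hand electrode is the cathode (reduction).
E°cell = E°(right) − E°(left) = −0.34 − (−1.67) = +1.33 V.

+1.33 V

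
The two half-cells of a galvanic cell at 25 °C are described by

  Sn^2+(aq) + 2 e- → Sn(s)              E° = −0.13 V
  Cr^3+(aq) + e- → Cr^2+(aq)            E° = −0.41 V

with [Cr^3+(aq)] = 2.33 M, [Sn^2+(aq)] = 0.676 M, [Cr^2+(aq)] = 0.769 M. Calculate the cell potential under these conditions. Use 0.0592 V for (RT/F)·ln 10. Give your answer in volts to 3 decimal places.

Sn²⁺/Sn is reduced (cathode, E° = −0.13 V) and Cr³⁺/Cr²⁺ is oxidized (anode).
The standard potential is −0.13 − (−0.41) = +0.28 V and the balanced reaction transfers n = 2 electrons.
Balancing gives Sn^2+(aq) + 2 Cr^2+(aq) → Sn(s) + 2 Cr^3+(aq); hence Q = [Cr^3+(aq)]^2 / ([Sn^2+(aq)]·[Cr^2+(aq)]^2) = 13.6 (log Q = 1.133).
By the Nernst equation, E = +0.28 − (0.0592/2)·(1.133) = +0.246 V.

+0.246 V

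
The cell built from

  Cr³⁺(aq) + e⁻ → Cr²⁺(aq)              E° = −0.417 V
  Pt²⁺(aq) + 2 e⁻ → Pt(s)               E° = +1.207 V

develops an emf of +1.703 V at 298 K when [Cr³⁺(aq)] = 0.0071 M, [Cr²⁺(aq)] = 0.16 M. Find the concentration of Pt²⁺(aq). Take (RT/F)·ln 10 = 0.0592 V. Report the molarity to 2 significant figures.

0.92 M

With Pt²⁺/Pt at the cathode and Cr³⁺/Cr²⁺ at the anode, E°cell = +1.207 − (−0.417) = +1.624 V (n = 2).
Rearranging E = E° − (0.0592/n)·log Q gives log Q = 2(+1.624 − (+1.703))/0.0592 = −2.669.
The balanced reaction is Pt²⁺(aq) + 2 Cr²⁺(aq) → Pt(s) + 2 Cr³⁺(aq), so Q = [Cr³⁺(aq)]^2 / ([Pt²⁺(aq)]·[Cr²⁺(aq)]^2).
Substituting the known concentrations and solving, log [Pt²⁺(aq)] = −0.037 and [Pt²⁺(aq)] = 0.92 M.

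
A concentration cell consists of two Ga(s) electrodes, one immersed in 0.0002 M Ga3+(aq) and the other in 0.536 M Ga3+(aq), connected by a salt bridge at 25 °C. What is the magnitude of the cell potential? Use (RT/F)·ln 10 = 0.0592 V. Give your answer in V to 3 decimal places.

0.068 V

For a concentration cell E°cell = 0, since both electrodes use the same couple.
The compartment with the higher Ga3+(aq) concentration (0.536 M) acts as the cathode; ions are reduced there and produced at the dilute (0.0002 M) anode.
With n = 3, Ecell = −(0.0592/3)·log([dilute]/[conc]) = −(0.0592/3)·log(0.0002/0.536) = +0.068 V.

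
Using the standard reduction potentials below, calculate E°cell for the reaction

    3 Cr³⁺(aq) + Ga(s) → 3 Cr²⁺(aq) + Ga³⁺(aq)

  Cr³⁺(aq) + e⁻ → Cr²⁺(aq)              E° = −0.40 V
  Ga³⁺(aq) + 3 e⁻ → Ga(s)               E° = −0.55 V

+0.15 V

Cr³⁺(aq) gains electrons, so the Cr³⁺/Cr²⁺ couple is the cathode; the Ga³⁺/Ga couple is the anode.
E°cell = E°(cathode) − E°(anode) = −0.40 − (−0.55) = +0.15 V.
The positive value indicates the reaction is spontaneous as written.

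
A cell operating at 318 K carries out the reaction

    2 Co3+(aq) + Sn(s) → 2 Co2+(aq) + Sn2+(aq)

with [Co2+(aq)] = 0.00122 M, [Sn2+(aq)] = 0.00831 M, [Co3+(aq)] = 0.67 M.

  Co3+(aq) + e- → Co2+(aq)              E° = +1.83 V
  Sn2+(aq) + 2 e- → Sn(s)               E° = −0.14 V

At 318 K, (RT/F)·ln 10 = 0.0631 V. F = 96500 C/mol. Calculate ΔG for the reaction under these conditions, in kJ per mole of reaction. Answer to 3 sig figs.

−426 kJ/mol

E°cell = +1.83 − (−0.14) = +1.97 V; the balanced reaction transfers n = 2 electrons.
Here Q = ([Co2+(aq)]^2·[Sn2+(aq)]) / [Co3+(aq)]^2 = 2.76×10^−8 (log Q = −7.560), giving E = +1.97 − (0.0631/2)·(−7.560) = +2.2085 V.
ΔG = −nFE = −(2)(96500)(+2.2085) J/mol = −426 kJ/mol.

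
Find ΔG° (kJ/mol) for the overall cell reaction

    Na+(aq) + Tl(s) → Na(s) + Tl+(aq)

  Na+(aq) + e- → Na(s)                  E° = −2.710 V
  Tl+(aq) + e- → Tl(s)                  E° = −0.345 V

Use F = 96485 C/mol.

In the reaction as written Na+(aq) is reduced, so the Na⁺/Na couple is the cathode and Tl⁺/Tl is the anode.
E°cell = −2.710 − (−0.345) = −2.365 V; balancing electrons gives n = 1.
ΔG° = −nFE°cell = −(1)(96485)(−2.365) J/mol = +228 kJ/mol.

+228 kJ/mol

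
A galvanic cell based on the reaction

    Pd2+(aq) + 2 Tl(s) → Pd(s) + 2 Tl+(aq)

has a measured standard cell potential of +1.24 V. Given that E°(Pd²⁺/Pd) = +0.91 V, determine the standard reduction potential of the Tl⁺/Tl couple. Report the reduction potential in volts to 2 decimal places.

−0.33 V

In the reaction as written the Pd²⁺/Pd couple is reduced (cathode) and Tl⁺/Tl is oxidized (anode), so E°cell = E°(Pd²⁺/Pd) − E°(Tl⁺/Tl).
E°(Tl⁺/Tl) = E°(cathode) − E°cell = +0.91 − (+1.24) = −0.33 V.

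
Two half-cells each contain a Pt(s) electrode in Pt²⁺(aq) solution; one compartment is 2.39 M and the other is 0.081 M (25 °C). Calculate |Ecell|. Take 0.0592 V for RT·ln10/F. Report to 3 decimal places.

0.044 V

For a concentration cell E°cell = 0, since both electrodes use the same couple.
The compartment with the higher Pt²⁺(aq) concentration (2.39 M) acts as the cathode; ions are reduced there and produced at the dilute (0.081 M) anode.
With n = 2, Ecell = −(0.0592/2)·log([dilute]/[conc]) = −(0.0592/2)·log(0.081/2.39) = +0.044 V.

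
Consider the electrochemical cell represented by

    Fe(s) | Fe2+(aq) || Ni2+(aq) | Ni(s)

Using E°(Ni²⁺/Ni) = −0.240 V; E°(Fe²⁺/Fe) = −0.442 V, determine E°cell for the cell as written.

By convention the left-hand electrode in cell notation is the anode (oxidation) and the right-hand electrode is the cathode (reduction).
E°cell = E°(right) − E°(left) = −0.240 − (−0.442) = +0.202 V.

+0.202 V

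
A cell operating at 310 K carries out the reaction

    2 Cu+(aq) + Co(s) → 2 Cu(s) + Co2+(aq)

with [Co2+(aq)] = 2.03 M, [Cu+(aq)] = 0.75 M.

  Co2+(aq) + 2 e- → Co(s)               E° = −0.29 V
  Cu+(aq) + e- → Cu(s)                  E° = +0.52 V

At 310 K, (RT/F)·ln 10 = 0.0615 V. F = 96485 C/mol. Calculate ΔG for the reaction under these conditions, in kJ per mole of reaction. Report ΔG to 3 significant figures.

E°cell = +0.52 − (−0.29) = +0.81 V; the balanced reaction transfers n = 2 electrons.
Here Q = [Co2+(aq)] / [Cu+(aq)]^2 = 3.61 (log Q = 0.557), giving E = +0.81 − (0.0615/2)·(0.557) = +0.7929 V.
ΔG = −nFE = −(2)(96485)(+0.7929) J/mol = −153 kJ/mol.

−153 kJ/mol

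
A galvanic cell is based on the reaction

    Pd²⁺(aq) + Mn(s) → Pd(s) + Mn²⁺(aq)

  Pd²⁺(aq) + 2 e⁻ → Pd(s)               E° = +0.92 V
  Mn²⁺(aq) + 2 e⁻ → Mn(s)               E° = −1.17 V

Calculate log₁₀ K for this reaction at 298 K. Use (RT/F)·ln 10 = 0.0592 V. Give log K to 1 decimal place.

log K = 70.6

The Pd²⁺/Pd couple is reduced (cathode); E°cell = +0.92 − (−1.17) = +2.09 V with n = 2.
At equilibrium E = 0, so log K = nE°cell / 0.0592 = (2)(+2.09) / 0.0592 = 70.6.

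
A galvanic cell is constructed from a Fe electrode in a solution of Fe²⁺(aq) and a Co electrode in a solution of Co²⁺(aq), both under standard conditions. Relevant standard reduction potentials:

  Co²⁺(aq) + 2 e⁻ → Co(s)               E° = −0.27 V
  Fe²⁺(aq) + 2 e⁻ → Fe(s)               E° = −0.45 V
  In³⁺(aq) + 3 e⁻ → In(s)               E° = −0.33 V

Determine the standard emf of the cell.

The Co²⁺/Co couple has the higher E°, so Co ion is reduced (cathode) and Fe is oxidized (anode).
E°cell = E°(cathode) − E°(anode) = −0.27 − (−0.45) = +0.18 V.

+0.18 V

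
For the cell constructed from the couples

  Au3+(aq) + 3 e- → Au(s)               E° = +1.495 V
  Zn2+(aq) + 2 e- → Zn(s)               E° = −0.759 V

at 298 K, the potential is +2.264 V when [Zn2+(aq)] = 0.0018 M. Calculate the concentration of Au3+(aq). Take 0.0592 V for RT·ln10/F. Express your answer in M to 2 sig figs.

The Au³⁺/Au couple has the larger reduction potential, so it is the cathode: E°cell = +1.495 − (−0.759) = +2.254 V and n = 6.
From the Nernst equation, log Q = n(E° − E)/0.0592 = 6·(+2.254 − (+2.264))/0.0592 = −1.014.
For 2 Au3+(aq) + 3 Zn(s) → 2 Au(s) + 3 Zn2+(aq), the reaction quotient is Q = [Zn2+(aq)]^3 / [Au3+(aq)]^2.
Isolating [Au3+(aq)] in Q = 10^{−1.014} yields log [Au3+(aq)] = −3.610, i.e. 0.00025 M.

0.00025 M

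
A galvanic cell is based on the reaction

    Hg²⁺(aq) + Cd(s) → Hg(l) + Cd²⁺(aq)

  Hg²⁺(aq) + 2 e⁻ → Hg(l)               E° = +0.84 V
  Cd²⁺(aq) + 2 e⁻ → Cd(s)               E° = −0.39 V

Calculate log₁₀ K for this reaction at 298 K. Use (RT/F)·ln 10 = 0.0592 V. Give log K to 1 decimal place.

log K = 41.6

The Hg²⁺/Hg couple is reduced (cathode); E°cell = +0.84 − (−0.39) = +1.23 V with n = 2.
At equilibrium E = 0, so log K = nE°cell / 0.0592 = (2)(+1.23) / 0.0592 = 41.6.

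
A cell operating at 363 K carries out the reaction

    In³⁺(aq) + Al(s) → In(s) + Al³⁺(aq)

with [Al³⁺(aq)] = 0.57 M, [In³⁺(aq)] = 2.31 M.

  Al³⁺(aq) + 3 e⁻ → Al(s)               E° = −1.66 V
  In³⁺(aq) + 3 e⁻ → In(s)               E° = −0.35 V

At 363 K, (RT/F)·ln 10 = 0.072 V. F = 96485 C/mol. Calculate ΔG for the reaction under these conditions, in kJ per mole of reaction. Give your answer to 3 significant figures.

The standard cell potential is −0.35 − (−1.66) = +1.31 V, with n = 3 electrons in the balanced equation.
The reaction quotient is [Al³⁺(aq)] / [In³⁺(aq)] = 0.247; by Nernst, E = +1.31 − (0.072/3)(−0.608) = +1.3246 V.
Then ΔG = −nFE = −3 × 96485 × +1.3246 J/mol = −383 kJ/mol.

−383 kJ/mol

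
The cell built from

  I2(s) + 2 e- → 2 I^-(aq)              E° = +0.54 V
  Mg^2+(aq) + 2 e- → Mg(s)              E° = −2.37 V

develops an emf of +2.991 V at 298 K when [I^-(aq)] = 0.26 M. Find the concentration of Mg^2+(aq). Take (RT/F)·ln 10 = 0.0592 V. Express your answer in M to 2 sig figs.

I₂/I⁻ is the cathode (higher E°); E°cell = +0.54 − (−2.37) = +2.91 V with n = 2.
Rearranging E = E° − (0.0592/n)·log Q gives log Q = 2(+2.91 − (+2.991))/0.0592 = −2.736.
Balancing electrons gives I2(s) + Mg(s) → 2 I^-(aq) + Mg^2+(aq); thus Q = [I^-(aq)]^2·[Mg^2+(aq)].
Substituting the known concentrations and solving, log [Mg^2+(aq)] = −1.566 and [Mg^2+(aq)] = 0.027 M.

0.027 M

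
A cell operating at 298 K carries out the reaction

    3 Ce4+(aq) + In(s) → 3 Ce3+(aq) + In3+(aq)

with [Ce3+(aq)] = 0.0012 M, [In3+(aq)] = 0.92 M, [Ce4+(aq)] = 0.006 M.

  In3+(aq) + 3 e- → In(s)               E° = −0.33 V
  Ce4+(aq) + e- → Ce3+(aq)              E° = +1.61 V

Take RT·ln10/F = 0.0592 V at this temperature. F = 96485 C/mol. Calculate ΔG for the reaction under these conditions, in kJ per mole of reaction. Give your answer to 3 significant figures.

−574 kJ/mol

E°cell = +1.61 − (−0.33) = +1.94 V; the balanced reaction transfers n = 3 electrons.
Q = ([Ce3+(aq)]^3·[In3+(aq)]) / [Ce4+(aq)]^3 = 0.00736, so log Q = −2.133 and E = +1.94 − (0.0592/3)(−2.133) = +1.9821 V.
Finally ΔG = −nFE = −(3)(96485 C/mol)(+1.9821 V) = −574 kJ/mol.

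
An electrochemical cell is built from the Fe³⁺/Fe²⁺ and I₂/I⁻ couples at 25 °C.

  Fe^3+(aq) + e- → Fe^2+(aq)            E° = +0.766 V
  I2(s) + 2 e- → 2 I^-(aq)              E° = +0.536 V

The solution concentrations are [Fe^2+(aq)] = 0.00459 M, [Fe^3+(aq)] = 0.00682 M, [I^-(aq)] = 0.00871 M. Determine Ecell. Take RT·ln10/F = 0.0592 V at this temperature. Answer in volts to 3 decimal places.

+0.118 V

The Fe³⁺/Fe²⁺ couple has the more positive E°, so it is the cathode; I₂/I⁻ is the anode.
E°cell = +0.766 − (+0.536) = +0.230 V, with n = 2 electrons transferred.
The balanced reaction is 2 Fe^3+(aq) + 2 I^-(aq) → 2 Fe^2+(aq) + I2(s), so Q = [Fe^2+(aq)]^2 / ([Fe^3+(aq)]^2·[I^-(aq)]^2) = 5.97×10^3 and log Q = 3.776.
E = E° − (0.0592/n)·log Q = +0.230 − (0.0592/2)(3.776) = +0.118 V.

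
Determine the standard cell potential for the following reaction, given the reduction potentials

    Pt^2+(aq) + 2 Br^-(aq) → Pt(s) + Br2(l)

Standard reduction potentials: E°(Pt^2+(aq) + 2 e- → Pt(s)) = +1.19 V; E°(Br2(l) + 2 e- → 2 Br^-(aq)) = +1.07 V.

In the reaction as written, Pt^2+(aq) is reduced (cathode) and Br2(l) is produced by oxidation at the anode.
E°cell = E°(cathode) − E°(anode) = +1.19 − (+1.07) = +0.12 V.
The positive value indicates the reaction is spontaneous as written.

+0.12 V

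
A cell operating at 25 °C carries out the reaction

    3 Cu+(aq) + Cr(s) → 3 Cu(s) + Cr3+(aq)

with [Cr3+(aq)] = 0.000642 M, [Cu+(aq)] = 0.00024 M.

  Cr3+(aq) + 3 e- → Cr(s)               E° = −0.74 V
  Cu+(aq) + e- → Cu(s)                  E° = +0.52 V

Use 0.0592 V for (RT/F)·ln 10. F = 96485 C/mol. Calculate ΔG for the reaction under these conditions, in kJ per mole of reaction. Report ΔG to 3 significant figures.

The standard cell potential is +0.52 − (−0.74) = +1.26 V, with n = 3 electrons in the balanced equation.
Here Q = [Cr3+(aq)] / [Cu+(aq)]^3 = 4.64×10^7 (log Q = 7.667), giving E = +1.26 − (0.0592/3)·(7.667) = +1.1087 V.
Then ΔG = −nFE = −3 × 96485 × +1.1087 J/mol = −321 kJ/mol.

−321 kJ/mol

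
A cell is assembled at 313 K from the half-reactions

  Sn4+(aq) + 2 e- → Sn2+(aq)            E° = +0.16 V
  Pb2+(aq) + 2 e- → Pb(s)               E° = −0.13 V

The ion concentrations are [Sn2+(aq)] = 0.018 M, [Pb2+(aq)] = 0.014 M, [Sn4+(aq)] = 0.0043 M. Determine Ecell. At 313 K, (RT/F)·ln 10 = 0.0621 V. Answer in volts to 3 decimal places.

+0.328 V

Sn⁴⁺/Sn²⁺ is reduced (cathode, E° = +0.16 V) and Pb²⁺/Pb is oxidized (anode).
The standard potential is +0.16 − (−0.13) = +0.29 V and the balanced reaction transfers n = 2 electrons.
Balancing gives Sn4+(aq) + Pb(s) → Sn2+(aq) + Pb2+(aq); hence Q = ([Sn2+(aq)]·[Pb2+(aq)]) / [Sn4+(aq)] = 0.0586 (log Q = −1.232).
By the Nernst equation, E = +0.29 − (0.0621/2)·(−1.232) = +0.328 V.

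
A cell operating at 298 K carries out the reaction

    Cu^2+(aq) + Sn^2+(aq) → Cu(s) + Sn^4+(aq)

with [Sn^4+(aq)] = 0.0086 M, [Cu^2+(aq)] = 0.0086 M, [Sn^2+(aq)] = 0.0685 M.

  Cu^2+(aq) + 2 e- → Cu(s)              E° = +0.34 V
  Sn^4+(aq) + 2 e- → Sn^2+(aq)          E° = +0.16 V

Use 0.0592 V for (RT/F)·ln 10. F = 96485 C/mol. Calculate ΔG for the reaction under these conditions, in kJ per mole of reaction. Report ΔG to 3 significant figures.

−28.1 kJ/mol

The standard cell potential is +0.34 − (+0.16) = +0.18 V, with n = 2 electrons in the balanced equation.
The reaction quotient is [Sn^4+(aq)] / ([Cu^2+(aq)]·[Sn^2+(aq)]) = 14.6; by Nernst, E = +0.18 − (0.0592/2)(1.164) = +0.1455 V.
Then ΔG = −nFE = −2 × 96485 × +0.1455 J/mol = −28.1 kJ/mol.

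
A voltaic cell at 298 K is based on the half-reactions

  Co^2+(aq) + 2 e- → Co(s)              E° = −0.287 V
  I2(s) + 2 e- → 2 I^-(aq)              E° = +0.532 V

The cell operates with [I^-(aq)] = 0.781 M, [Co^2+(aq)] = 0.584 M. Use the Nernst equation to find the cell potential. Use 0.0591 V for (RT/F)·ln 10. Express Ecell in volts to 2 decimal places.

+0.83 V

I₂/I⁻ is reduced (cathode, E° = +0.532 V) and Co²⁺/Co is oxidized (anode).
The standard potential is +0.532 − (−0.287) = +0.819 V and the balanced reaction transfers n = 2 electrons.
Balancing gives I2(s) + Co(s) → 2 I^-(aq) + Co^2+(aq); hence Q = [I^-(aq)]^2·[Co^2+(aq)] = 0.356 (log Q = −0.448).
By the Nernst equation, E = +0.819 − (0.0591/2)·(−0.448) = +0.83 V.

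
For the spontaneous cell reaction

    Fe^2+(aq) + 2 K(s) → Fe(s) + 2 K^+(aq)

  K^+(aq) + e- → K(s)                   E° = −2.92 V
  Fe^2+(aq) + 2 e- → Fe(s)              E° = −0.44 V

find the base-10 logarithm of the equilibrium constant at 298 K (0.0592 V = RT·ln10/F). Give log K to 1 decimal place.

log K = 83.8

The Fe²⁺/Fe couple is reduced (cathode); E°cell = −0.44 − (−2.92) = +2.48 V with n = 2.
At equilibrium E = 0, so log K = nE°cell / 0.0592 = (2)(+2.48) / 0.0592 = 83.8.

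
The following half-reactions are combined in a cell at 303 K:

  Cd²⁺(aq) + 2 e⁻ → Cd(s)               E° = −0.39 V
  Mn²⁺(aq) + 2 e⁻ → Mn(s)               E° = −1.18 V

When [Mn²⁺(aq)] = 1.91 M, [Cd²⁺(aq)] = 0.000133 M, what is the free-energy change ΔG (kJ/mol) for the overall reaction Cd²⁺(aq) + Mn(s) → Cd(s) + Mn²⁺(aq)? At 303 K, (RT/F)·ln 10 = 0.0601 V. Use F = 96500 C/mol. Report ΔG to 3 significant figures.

−128 kJ/mol

E°cell = −0.39 − (−1.18) = +0.79 V; the balanced reaction transfers n = 2 electrons.
Q = [Mn²⁺(aq)] / [Cd²⁺(aq)] = 1.44×10^4, so log Q = 4.157 and E = +0.79 − (0.0601/2)(4.157) = +0.6651 V.
Then ΔG = −nFE = −2 × 96500 × +0.6651 J/mol = −128 kJ/mol.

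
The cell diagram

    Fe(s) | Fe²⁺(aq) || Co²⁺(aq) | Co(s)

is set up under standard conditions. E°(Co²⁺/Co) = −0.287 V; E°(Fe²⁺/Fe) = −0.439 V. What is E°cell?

+0.152 V

By convention the left-hand electrode in cell notation is the anode (oxidation) and the right-hand electrode is the cathode (reduction).
E°cell = E°(right) − E°(left) = −0.287 − (−0.439) = +0.152 V.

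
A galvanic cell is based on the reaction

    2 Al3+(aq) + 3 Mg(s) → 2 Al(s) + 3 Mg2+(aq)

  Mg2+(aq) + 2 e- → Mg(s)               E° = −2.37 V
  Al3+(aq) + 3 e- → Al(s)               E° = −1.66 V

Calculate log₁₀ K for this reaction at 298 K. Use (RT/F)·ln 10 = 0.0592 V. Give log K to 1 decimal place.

log K = 72.0

The Al³⁺/Al couple is reduced (cathode); E°cell = −1.66 − (−2.37) = +0.71 V with n = 6.
At equilibrium E = 0, so log K = nE°cell / 0.0592 = (6)(+0.71) / 0.0592 = 72.0.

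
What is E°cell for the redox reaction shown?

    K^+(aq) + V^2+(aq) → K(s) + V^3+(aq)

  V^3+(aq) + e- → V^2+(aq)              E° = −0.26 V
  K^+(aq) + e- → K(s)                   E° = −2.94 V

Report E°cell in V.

−2.68 V

In the reaction as written, K^+(aq) is reduced (cathode) and V^3+(aq) is produced by oxidation at the anode.
E°cell = E°(cathode) − E°(anode) = −2.94 − (−0.26) = −2.68 V.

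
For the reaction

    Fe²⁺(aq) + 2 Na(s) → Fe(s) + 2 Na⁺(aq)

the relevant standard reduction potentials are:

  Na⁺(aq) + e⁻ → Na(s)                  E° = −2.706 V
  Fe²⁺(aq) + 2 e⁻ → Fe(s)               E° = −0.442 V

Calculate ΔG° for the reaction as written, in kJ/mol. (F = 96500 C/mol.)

In the reaction as written Fe²⁺(aq) is reduced, so the Fe²⁺/Fe couple is the cathode and Na⁺/Na is the anode.
E°cell = −0.442 − (−2.706) = +2.264 V; balancing electrons gives n = 2.
ΔG° = −nFE°cell = −(2)(96500)(+2.264) J/mol = −437 kJ/mol.

−437 kJ/mol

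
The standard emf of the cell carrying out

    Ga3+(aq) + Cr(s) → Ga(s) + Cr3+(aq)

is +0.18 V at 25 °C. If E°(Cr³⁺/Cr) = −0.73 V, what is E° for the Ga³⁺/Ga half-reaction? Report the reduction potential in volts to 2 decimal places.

In the reaction as written the Ga³⁺/Ga couple is reduced (cathode) and Cr³⁺/Cr is oxidized (anode), so E°cell = E°(Ga³⁺/Ga) − E°(Cr³⁺/Cr).
E°(Ga³⁺/Ga) = E°cell + E°(anode) = +0.18 + (−0.73) = −0.55 V.

−0.55 V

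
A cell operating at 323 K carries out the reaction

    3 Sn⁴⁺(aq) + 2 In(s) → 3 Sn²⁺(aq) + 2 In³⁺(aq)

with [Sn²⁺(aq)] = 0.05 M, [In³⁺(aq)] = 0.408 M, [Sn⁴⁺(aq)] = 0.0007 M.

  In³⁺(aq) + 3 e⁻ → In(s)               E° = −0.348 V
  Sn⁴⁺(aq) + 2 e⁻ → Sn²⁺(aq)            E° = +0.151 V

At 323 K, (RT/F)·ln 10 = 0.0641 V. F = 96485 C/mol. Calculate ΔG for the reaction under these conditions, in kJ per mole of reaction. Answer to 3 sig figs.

−259 kJ/mol

The standard cell potential is +0.151 − (−0.348) = +0.499 V, with n = 6 electrons in the balanced equation.
Here Q = ([Sn²⁺(aq)]^3·[In³⁺(aq)]^2) / [Sn⁴⁺(aq)]^3 = 6.07×10^4 (log Q = 4.783), giving E = +0.499 − (0.0641/6)·(4.783) = +0.4479 V.
ΔG = −nFE = −(6)(96485)(+0.4479) J/mol = −259 kJ/mol.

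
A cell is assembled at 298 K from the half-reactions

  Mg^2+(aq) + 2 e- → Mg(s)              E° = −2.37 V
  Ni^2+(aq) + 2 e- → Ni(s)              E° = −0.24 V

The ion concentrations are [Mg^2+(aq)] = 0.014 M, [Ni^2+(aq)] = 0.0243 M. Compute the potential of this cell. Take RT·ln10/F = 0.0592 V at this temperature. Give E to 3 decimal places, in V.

+2.137 V

The Ni²⁺/Ni couple has the more positive E°, so it is the cathode; Mg²⁺/Mg is the anode.
The standard potential is −0.24 − (−2.37) = +2.13 V and the balanced reaction transfers n = 2 electrons.
Balancing gives Ni^2+(aq) + Mg(s) → Ni(s) + Mg^2+(aq); hence Q = [Mg^2+(aq)] / [Ni^2+(aq)] = 0.576 (log Q = −0.239).
By the Nernst equation, E = +2.13 − (0.0592/2)·(−0.239) = +2.137 V.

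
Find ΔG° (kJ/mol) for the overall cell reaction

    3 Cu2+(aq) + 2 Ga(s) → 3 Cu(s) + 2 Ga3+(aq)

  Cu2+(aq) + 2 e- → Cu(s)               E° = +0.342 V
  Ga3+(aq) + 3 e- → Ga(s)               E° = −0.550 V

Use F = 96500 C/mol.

In the reaction as written Cu2+(aq) is reduced, so the Cu²⁺/Cu couple is the cathode and Ga³⁺/Ga is the anode.
E°cell = +0.342 − (−0.550) = +0.892 V; balancing electrons gives n = 6.
ΔG° = −nFE°cell = −(6)(96500)(+0.892) J/mol = −516 kJ/mol.

−516 kJ/mol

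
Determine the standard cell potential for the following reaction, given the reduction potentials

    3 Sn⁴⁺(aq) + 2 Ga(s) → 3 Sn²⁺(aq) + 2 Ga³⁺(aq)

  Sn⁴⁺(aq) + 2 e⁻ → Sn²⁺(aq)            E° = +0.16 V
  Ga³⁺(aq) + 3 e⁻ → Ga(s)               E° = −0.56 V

+0.72 V

Sn⁴⁺(aq) gains electrons, so the Sn⁴⁺/Sn²⁺ couple is the cathode; the Ga³⁺/Ga couple is the anode.
E°cell = E°(cathode) − E°(anode) = +0.16 − (−0.56) = +0.72 V.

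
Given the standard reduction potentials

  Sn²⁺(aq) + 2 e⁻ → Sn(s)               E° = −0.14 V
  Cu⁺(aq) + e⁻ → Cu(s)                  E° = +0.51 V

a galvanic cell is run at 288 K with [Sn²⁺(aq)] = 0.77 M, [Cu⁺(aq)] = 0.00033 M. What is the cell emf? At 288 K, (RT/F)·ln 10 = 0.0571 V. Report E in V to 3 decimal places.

Since E°(Cu⁺/Cu) > E°(Sn²⁺/Sn), Cu⁺/Cu serves as the cathode.
The standard potential is +0.51 − (−0.14) = +0.65 V and the balanced reaction transfers n = 2 electrons.
The balanced reaction is 2 Cu⁺(aq) + Sn(s) → 2 Cu(s) + Sn²⁺(aq), so Q = [Sn²⁺(aq)] / [Cu⁺(aq)]^2 = 7.07×10^6 and log Q = 6.849.
Applying E = E° − (RT ln10/nF)·log Q gives +0.65 − (0.0571/2)(6.849) = +0.454 V.

+0.454 V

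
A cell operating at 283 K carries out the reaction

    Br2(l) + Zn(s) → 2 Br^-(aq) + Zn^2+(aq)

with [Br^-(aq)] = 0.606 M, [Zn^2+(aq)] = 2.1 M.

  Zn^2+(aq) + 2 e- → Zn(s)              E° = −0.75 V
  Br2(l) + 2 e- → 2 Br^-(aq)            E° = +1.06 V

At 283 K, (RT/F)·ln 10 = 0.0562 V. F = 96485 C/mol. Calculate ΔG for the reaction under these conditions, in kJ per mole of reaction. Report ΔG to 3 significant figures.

−350 kJ/mol

E°cell = +1.06 − (−0.75) = +1.81 V; the balanced reaction transfers n = 2 electrons.
The reaction quotient is [Br^-(aq)]^2·[Zn^2+(aq)] = 0.771; by Nernst, E = +1.81 − (0.0562/2)(−0.113) = +1.8132 V.
Then ΔG = −nFE = −2 × 96485 × +1.8132 J/mol = −350 kJ/mol.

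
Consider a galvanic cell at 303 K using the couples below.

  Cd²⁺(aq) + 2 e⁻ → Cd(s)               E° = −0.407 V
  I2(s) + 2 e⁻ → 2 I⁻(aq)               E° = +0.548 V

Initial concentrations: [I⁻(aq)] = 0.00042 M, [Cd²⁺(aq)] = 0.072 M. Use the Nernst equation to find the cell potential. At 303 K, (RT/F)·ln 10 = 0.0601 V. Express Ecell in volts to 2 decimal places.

+1.19 V

Since E°(I₂/I⁻) > E°(Cd²⁺/Cd), I₂/I⁻ serves as the cathode.
E°cell = E°cat − E°an = +0.548 − (−0.407) = +0.955 V; n = 2.
The balanced reaction is I2(s) + Cd(s) → 2 I⁻(aq) + Cd²⁺(aq), so Q = [I⁻(aq)]^2·[Cd²⁺(aq)] = 1.27×10^−8 and log Q = −7.896.
Applying E = E° − (RT ln10/nF)·log Q gives +0.955 − (0.0601/2)(−7.896) = +1.19 V.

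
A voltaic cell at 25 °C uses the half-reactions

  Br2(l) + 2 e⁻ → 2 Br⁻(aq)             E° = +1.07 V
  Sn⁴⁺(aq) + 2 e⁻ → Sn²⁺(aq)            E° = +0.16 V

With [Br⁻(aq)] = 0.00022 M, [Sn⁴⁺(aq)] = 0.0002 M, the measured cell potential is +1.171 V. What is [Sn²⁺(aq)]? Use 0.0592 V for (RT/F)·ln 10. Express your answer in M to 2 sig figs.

0.0064 M

The Br₂/Br⁻ couple has the larger reduction potential, so it is the cathode: E°cell = +1.07 − (+0.16) = +0.91 V and n = 2.
Since E = E° − (0.0592/n)·log Q, log Q = n(E° − E)/0.0592 = −8.818.
For Br2(l) + Sn²⁺(aq) → 2 Br⁻(aq) + Sn⁴⁺(aq), the reaction quotient is Q = ([Br⁻(aq)]^2·[Sn⁴⁺(aq)]) / [Sn²⁺(aq)].
Solving for the unknown gives log [Sn²⁺(aq)] = −2.196, so [Sn²⁺(aq)] ≈ 0.0064 M.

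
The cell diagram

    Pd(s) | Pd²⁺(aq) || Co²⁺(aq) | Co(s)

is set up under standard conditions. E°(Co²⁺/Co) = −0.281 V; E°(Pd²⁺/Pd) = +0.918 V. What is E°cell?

By convention the left-hand electrode in cell notation is the anode (oxidation) and the right-hand electrode is the cathode (reduction).
E°cell = E°(right) − E°(left) = −0.281 − (+0.918) = −1.199 V.
The negative sign shows that, as written, the cell would require an external voltage to drive the reaction.

−1.199 V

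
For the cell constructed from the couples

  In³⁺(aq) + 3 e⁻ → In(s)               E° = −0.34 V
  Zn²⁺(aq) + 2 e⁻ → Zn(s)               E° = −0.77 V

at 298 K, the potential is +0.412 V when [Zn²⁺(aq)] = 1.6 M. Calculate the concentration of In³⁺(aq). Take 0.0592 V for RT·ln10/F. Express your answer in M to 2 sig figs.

0.25 M

The In³⁺/In couple has the larger reduction potential, so it is the cathode: E°cell = −0.34 − (−0.77) = +0.43 V and n = 6.
Rearranging E = E° − (0.0592/n)·log Q gives log Q = 6(+0.43 − (+0.412))/0.0592 = 1.824.
The balanced reaction is 2 In³⁺(aq) + 3 Zn(s) → 2 In(s) + 3 Zn²⁺(aq), so Q = [Zn²⁺(aq)]^3 / [In³⁺(aq)]^2.
Substituting the known concentrations and solving, log [In³⁺(aq)] = −0.606 and [In³⁺(aq)] = 0.25 M.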